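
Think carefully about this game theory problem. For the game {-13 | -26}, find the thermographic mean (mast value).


Game = {-13 | -26}, a switch {a | b} with numbers a > b.
Its thermograph has left wall a - t and right wall b + t, which meet at t = (a - b)/2, where both equal (a + b)/2. So the mast (mean value) is at (a + b)/2.
Mean = (-13 + (-26))/2 = -39/2 = -39/2

-39/2


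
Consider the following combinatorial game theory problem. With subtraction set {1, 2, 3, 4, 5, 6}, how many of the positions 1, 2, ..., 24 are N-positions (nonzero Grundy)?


Subtraction set S = {1, 2, 3, 4, 5, 6}, so G(n) = n mod 7.
G(n) = 0 when n is a multiple of 7.
Multiples of 7 in [1, 24]: 3
N-positions (nonzero Grundy) = 24 - 3 = 21

21


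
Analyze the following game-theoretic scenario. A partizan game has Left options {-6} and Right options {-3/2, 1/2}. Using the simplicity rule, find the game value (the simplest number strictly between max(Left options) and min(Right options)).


Left options: {-6}, max = -6
Right options: {-3/2, 1/2}, min = -3/2
All options are numbers and max(Left) < min(Right), so by the simplicity theorem the value is the simplest (earliest-born) number strictly between -6 and -3/2.
Integers -5 through -2 all lie strictly between -6 and -3/2.
Among integers, the simplest (lowest birthday = smallest |n|; 0 is born on day 0, +-n on day n) is -2.
No non-integer in the interval can be simpler: if x is a non-integer in the interval, then floor(x) or ceil(x) also lies in the interval (the interval contains an integer), and both are proper prefixes of x's sign expansion, i.e. born earlier. So the game value is -2.
Game value = -2

-2


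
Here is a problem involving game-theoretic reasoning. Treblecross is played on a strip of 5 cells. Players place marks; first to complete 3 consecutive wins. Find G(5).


Treblecross: place X on empty cells; 3-in-a-row wins.
Playing within two cells of an existing X lets the opponent win at once, so sensible play treats the cells i-2..i+2 around each X as dead. The player left with no safe cell loses, so this is a normal-play take-away game on strips of safe cells.
Placing X at cell i (0-indexed) of a strip of k safe cells leaves independent strips of sizes max(0, i-2) and max(0, k-i-3). Hence G(k) = mex{ G(max(0,i-2)) XOR G(max(0,k-i-3)) : 0 <= i < k }, with G(0) = 0.
G(1): splits (0,0):0^0=0 -> mex({0}) = 1
G(2): splits (0,0):0^0=0 -> mex({0}) = 1
G(3): splits (0,0):0^0=0 -> mex({0}) = 1
G(4): splits (0,1):0^1=1 (0,0):0^0=0 -> mex({0, 1}) = 2
G(5): splits (0,2):0^1=1 (0,1):0^1=1 (0,0):0^0=0 -> mex({0, 1}) = 2
Therefore G(5) = 2.

2


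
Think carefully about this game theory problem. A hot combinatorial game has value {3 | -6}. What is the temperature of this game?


The game is {3 | -6}, a switch {a | b} with numbers a > b.
Cooling {a | b} by t gives {a - t | b + t}, which stops being hot when a - t = b + t, i.e. at t = (a - b)/2. So the temperature of a switch is (a - b)/2.
Temperature = (Left option - Right option) / 2
= (3 - (-6)) / 2
= 9 / 2
= 9/2

9/2


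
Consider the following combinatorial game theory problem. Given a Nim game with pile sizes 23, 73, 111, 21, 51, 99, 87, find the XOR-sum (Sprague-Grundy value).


We need the XOR (exclusive or) of all pile sizes.
After XOR-ing pile 1 (size 23): 0 XOR 23 = 23
After XOR-ing pile 2 (size 73): 23 XOR 73 = 94
After XOR-ing pile 3 (size 111): 94 XOR 111 = 49
After XOR-ing pile 4 (size 21): 49 XOR 21 = 36
After XOR-ing pile 5 (size 51): 36 XOR 51 = 23
After XOR-ing pile 6 (size 99): 23 XOR 99 = 116
After XOR-ing pile 7 (size 87): 116 XOR 87 = 35
The Nim-value of this position is 35.

35


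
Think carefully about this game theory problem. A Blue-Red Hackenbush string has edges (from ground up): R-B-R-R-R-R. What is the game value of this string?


Edges (from ground): R-B-R-R-R-R
By Berlekamp's sign-expansion rule, a Blue-Red Hackenbush stalk has the value of the surreal number whose sign sequence is the edge sequence with B -> + and R -> -.
Sign sequence: -+----
Trace the sign expansion in the surreal number tree, starting from 0:
Edge 1: R (sign -) -> bounds (-inf, 0), value = -1
Edge 2: B (sign +) -> bounds (-1, 0), value = -1/2
Edge 3: R (sign -) -> bounds (-1, -1/2), value = -3/4
Edge 4: R (sign -) -> bounds (-1, -3/4), value = -7/8
Edge 5: R (sign -) -> bounds (-1, -7/8), value = -15/16
Edge 6: R (sign -) -> bounds (-1, -15/16), value = -31/32
Game value = -31/32

-31/32


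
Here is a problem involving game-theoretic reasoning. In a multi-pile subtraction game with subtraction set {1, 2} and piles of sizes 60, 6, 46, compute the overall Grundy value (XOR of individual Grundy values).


Subtraction set: {1, 2}
For this subtraction set, G(n) = n mod 3 (period = max + 1 = 3).
Pile 1 (size 60): G(60) = 60 mod 3 = 0
Pile 2 (size 6): G(6) = 6 mod 3 = 0
Pile 3 (size 46): G(46) = 46 mod 3 = 1
Total Grundy value = XOR of all: 0 XOR 0 XOR 1 = 1

1


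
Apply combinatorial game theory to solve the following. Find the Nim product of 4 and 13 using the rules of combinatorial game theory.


Nim multiplication is bilinear over XOR: (u XOR v) * w = (u*w) XOR (v*w).
So we split each operand into its bit components and XOR the pairwise Nim products.
4 = 4 (as XOR of powers of 2).
13 = 1 + 4 + 8 (as XOR of powers of 2).
Using the standard Nim-product table on single bits:
  2*2 = 3,   2*4 = 8,   2*8 = 12,
  4*4 = 6,   4*8 = 11,  8*8 = 13,
and  1*x = x (identity), k*l = l*k (commutative).
Pairwise Nim products:
  4 * 1 = 4
  4 * 4 = 6
  4 * 8 = 11
XOR them: 4 XOR 6 XOR 11 = 9.
Result: 4 * 13 = 9 (in Nim).

9


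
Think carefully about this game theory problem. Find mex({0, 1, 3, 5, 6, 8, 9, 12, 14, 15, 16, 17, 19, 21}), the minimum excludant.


Set = {0, 1, 3, 5, 6, 8, 9, 12, 14, 15, 16, 17, 19, 21}
0 is in the set.
1 is in the set.
2 is NOT in the set. This is the mex.
mex = 2

2


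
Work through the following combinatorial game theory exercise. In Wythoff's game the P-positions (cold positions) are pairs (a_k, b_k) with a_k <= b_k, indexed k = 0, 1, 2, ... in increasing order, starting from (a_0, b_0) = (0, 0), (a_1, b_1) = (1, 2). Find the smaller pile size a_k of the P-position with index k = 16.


By Wythoff's theorem, a_k = floor(k * phi) and b_k = floor(k * phi^2) = a_k + k, where phi = (1 + sqrt(5))/2 is the golden ratio.
phi = (1 + sqrt(5))/2 = 1.618034
k = 16
k * phi = 16 * 1.618034 = 25.888544
a_16 = floor(k * phi) = 25

25


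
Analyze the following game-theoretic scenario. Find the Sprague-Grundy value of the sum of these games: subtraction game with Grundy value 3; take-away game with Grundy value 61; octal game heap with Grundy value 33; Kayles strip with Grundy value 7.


By the Sprague-Grundy theorem, the Grundy value of a sum of games is the XOR of individual Grundy values.
subtraction game: Grundy value = 3. Running XOR: 0 XOR 3 = 3
take-away game: Grundy value = 61. Running XOR: 3 XOR 61 = 62
octal game heap: Grundy value = 33. Running XOR: 62 XOR 33 = 31
Kayles strip: Grundy value = 7. Running XOR: 31 XOR 7 = 24
The combined Grundy value is 24.

24


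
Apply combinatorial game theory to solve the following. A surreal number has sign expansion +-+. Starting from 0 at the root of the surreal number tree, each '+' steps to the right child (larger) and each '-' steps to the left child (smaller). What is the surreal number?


Sign expansion: +-+
Rule: track bounds (lo, hi), initially (-inf, +inf). On '+', the current value becomes lo and we move to the simplest number in (value, hi): value + 1 if hi = +inf, otherwise the midpoint (value + hi)/2. On '-', the current value becomes hi and we move to value - 1 if lo = -inf, otherwise the midpoint (lo + value)/2.
Start at 0.
Step 1: sign = +, move right. Bounds: (0, +inf). Value = 1
Step 2: sign = -, move left. Bounds: (0, 1). Value = 1/2
Step 3: sign = +, move right. Bounds: (1/2, 1). Value = 3/4
The surreal number with sign expansion +-+ is 3/4.

3/4


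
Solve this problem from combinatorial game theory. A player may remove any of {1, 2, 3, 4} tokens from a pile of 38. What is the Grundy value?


The subtraction set is S = {1, 2, 3, 4}.
G(k) = mex{ G(k - s) : s in S, s <= k }. We compute iteratively: G(0) = 0.
G(1) = mex({0}) = 1
G(2) = mex({0, 1}) = 2
G(3) = mex({0, 1, 2}) = 3
G(4) = mex({0, 1, 2, 3}) = 4
G(5) = mex({1, 2, 3, 4}) = 0
G(6) = mex({0, 2, 3, 4}) = 1
G(7) = mex({0, 1, 3, 4}) = 2
G(8) = mex({0, 1, 2, 4}) = 3
Observe that G(5)..G(8) = 0, 1, 2, 3 repeats G(0)..G(3) = 0, 1, 2, 3.
For k >= max(S) = 4, G(k) is determined by the previous 4 values G(k-4)..G(k-1); a window of 4 consecutive values has recurred shifted by 5, so by induction G(k + 5) = G(k) for all k >= 0: the sequence is periodic from the start with period 5.
One period: G(0..4) = 0, 1, 2, 3, 4.
38 mod 5 = 3, so G(38) = G(3) = 3.

3


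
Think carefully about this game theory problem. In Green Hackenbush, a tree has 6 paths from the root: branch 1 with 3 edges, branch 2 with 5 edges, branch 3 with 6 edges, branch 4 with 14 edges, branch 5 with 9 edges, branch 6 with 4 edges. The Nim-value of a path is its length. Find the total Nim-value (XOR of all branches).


The tree has 6 branches from the ground vertex.
In Green Hackenbush, the Nim-value of a simple path of length k is k.
Branch 1: length 3, Nim-value = 3
Branch 2: length 5, Nim-value = 5
Branch 3: length 6, Nim-value = 6
Branch 4: length 14, Nim-value = 14
Branch 5: length 9, Nim-value = 9
Branch 6: length 4, Nim-value = 4
Total Nim-value = XOR of all branch values:
0 XOR 3 = 3
3 XOR 5 = 6
6 XOR 6 = 0
0 XOR 14 = 14
14 XOR 9 = 7
7 XOR 4 = 3
Nim-value of the tree = 3

3


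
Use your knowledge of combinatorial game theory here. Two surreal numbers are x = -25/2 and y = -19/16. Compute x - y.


x = -25/2, y = -19/16
Converting to common denominator: 16
x = -200/16, y = -19/16
x - y = -25/2 - -19/16 = -181/16

-181/16


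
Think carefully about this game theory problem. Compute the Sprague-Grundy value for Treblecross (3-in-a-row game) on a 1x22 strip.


Treblecross: place X on empty cells; 3-in-a-row wins.
Playing within two cells of an existing X lets the opponent win at once, so sensible play treats the cells i-2..i+2 around each X as dead. The player left with no safe cell loses, so this is a normal-play take-away game on strips of safe cells.
Placing X at cell i (0-indexed) of a strip of k safe cells leaves independent strips of sizes max(0, i-2) and max(0, k-i-3). Hence G(k) = mex{ G(max(0,i-2)) XOR G(max(0,k-i-3)) : 0 <= i < k }, with G(0) = 0.
G(1): splits (0,0):0^0=0 -> mex({0}) = 1
G(2): splits (0,0):0^0=0 -> mex({0}) = 1
G(3): splits (0,0):0^0=0 -> mex({0}) = 1
G(4): splits (0,1):0^1=1 (0,0):0^0=0 -> mex({0, 1}) = 2
G(5): splits (0,2):0^1=1 (0,1):0^1=1 (0,0):0^0=0 -> mex({0, 1}) = 2
G(6) = mex({1}) = 0
G(7) = mex({0, 1, 2}) = 3
G(8) = mex({0, 1, 2}) = 3
G(9) = mex({0, 2}) = 1
G(10) = mex({0, 2, 3}) = 1
G(11) = mex({0, 3}) = 1
G(12) = mex({1, 3}) = 0
G(13) = mex({0, 1, 2, 3}) = 4
G(14) = mex({0, 1, 2}) = 3
G(15) = mex({0, 1, 2}) = 3
G(16) = mex({0, 1, 2, 4}) = 3
G(17) = mex({0, 1, 3, 4}) = 2
G(18) = mex({0, 1, 3, 4}) = 2
G(19) = mex({0, 1, 3, 5}) = 2
G(20) = mex({0, 1, 2, 3, 5}) = 4
G(21) = mex({0, 1, 2, 3, 5}) = 4
G(22) = mex({1, 2, 6}) = 0
Therefore G(22) = 0.

0


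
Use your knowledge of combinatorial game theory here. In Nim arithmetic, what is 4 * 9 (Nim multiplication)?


Nim multiplication is bilinear over XOR: (u XOR v) * w = (u*w) XOR (v*w).
So we split each operand into its bit components and XOR the pairwise Nim products.
4 = 4 (as XOR of powers of 2).
9 = 1 + 8 (as XOR of powers of 2).
Using the standard Nim-product table on single bits:
  2*2 = 3,   2*4 = 8,   2*8 = 12,
  4*4 = 6,   4*8 = 11,  8*8 = 13,
and  1*x = x (identity), k*l = l*k (commutative).
Pairwise Nim products:
  4 * 1 = 4
  4 * 8 = 11
XOR them: 4 XOR 11 = 15.
Result: 4 * 9 = 15 (in Nim).

15


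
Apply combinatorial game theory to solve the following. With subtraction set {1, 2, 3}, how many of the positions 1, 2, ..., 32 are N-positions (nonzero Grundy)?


Subtraction set S = {1, 2, 3}, so G(n) = n mod 4.
G(n) = 0 when n is a multiple of 4.
Multiples of 4 in [1, 32]: 8
N-positions (nonzero Grundy) = 32 - 8 = 24

24


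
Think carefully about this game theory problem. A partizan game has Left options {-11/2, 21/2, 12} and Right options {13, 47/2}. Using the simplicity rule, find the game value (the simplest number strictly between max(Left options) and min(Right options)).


Left options: {-11/2, 21/2, 12}, max = 12
Right options: {13, 47/2}, min = 13
All options are numbers and max(Left) < min(Right), so by the simplicity theorem the value is the simplest (earliest-born) number strictly between 12 and 13.
No integer lies strictly between 12 and 13, so the value is the dyadic rational m/2^k in the interval with the smallest k (then m odd); search k = 1, 2, ...:
Denominator 2: 25/2 lies strictly between 12 and 13 -- found.
The simplest number in the interval is 25/2.
Game value = 25/2

25/2


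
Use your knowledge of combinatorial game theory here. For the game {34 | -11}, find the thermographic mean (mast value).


Game = {34 | -11}, a switch {a | b} with numbers a > b.
Its thermograph has left wall a - t and right wall b + t, which meet at t = (a - b)/2, where both equal (a + b)/2. So the mast (mean value) is at (a + b)/2.
Mean = (34 + (-11))/2 = 23/2 = 23/2

23/2


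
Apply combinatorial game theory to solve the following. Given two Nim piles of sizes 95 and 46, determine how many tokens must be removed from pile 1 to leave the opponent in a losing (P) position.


Piles: 95 and 46
Current XOR: 95 XOR 46 = 113 (non-zero, so this is an N-position).
To make the XOR zero, we need to find a move that balances the piles.
For pile 1 (size 95): target = 95 XOR 113 = 46
We reduce pile 1 from 95 to 46.
Tokens removed: 95 - 46 = 49
Verification: 46 XOR 46 = 0

49


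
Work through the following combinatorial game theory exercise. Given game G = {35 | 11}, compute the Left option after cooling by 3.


Original game: {35 | 11} (a switch {a | b} with a > b).
Cooling by t (for t below the temperature (a - b)/2 = 12) taxes each move by t: {a | b} cooled by t is {a - t | b + t}.
Cooling amount: t = 3
Cooled Left option: 35 - 3 = 32
Cooled Right option: 11 + 3 = 14
Cooled game: {32 | 14}
Left option = 32

32


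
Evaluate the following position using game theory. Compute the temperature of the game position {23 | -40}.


The game is {23 | -40}, a switch {a | b} with numbers a > b.
Cooling {a | b} by t gives {a - t | b + t}, which stops being hot when a - t = b + t, i.e. at t = (a - b)/2. So the temperature of a switch is (a - b)/2.
Temperature = (Left option - Right option) / 2
= (23 - (-40)) / 2
= 63 / 2
= 63/2

63/2


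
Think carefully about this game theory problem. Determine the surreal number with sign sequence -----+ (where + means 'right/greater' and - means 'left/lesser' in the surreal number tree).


Sign expansion: -----+
Rule: track bounds (lo, hi), initially (-inf, +inf). On '+', the current value becomes lo and we move to the simplest number in (value, hi): value + 1 if hi = +inf, otherwise the midpoint (value + hi)/2. On '-', the current value becomes hi and we move to value - 1 if lo = -inf, otherwise the midpoint (lo + value)/2.
Start at 0.
Step 1: sign = -, move left. Bounds: (-inf, 0). Value = -1
Step 2: sign = -, move left. Bounds: (-inf, -1). Value = -2
Step 3: sign = -, move left. Bounds: (-inf, -2). Value = -3
Step 4: sign = -, move left. Bounds: (-inf, -3). Value = -4
Step 5: sign = -, move left. Bounds: (-inf, -4). Value = -5
Step 6: sign = +, move right. Bounds: (-5, -4). Value = -9/2
The surreal number with sign expansion -----+ is -9/2.

-9/2


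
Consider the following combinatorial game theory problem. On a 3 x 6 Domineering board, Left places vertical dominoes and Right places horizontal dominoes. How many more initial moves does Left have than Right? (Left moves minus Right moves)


Board is 3 x 6 (rows x cols).
Left (vertical) placements: (rows-1) * cols = 2 * 6 = 12
Right (horizontal) placements: rows * (cols-1) = 3 * 5 = 15
Advantage = Left - Right = 12 - 15 = -3

-3


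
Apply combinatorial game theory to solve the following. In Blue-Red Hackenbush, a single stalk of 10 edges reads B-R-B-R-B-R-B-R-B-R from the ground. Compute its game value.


Edges (from ground): B-R-B-R-B-R-B-R-B-R
By Berlekamp's sign-expansion rule, a Blue-Red Hackenbush stalk has the value of the surreal number whose sign sequence is the edge sequence with B -> + and R -> -.
Sign sequence: +-+-+-+-+-
Trace the sign expansion in the surreal number tree, starting from 0:
Edge 1: B (sign +) -> bounds (0, +inf), value = 1
Edge 2: R (sign -) -> bounds (0, 1), value = 1/2
Edge 3: B (sign +) -> bounds (1/2, 1), value = 3/4
Edge 4: R (sign -) -> bounds (1/2, 3/4), value = 5/8
Edge 5: B (sign +) -> bounds (5/8, 3/4), value = 11/16
Edge 6: R (sign -) -> bounds (5/8, 11/16), value = 21/32
Edge 7: B (sign +) -> bounds (21/32, 11/16), value = 43/64
Edge 8: R (sign -) -> bounds (21/32, 43/64), value = 85/128
Edge 9: B (sign +) -> bounds (85/128, 43/64), value = 171/256
Edge 10: R (sign -) -> bounds (85/128, 171/256), value = 341/512
Game value = 341/512

341/512


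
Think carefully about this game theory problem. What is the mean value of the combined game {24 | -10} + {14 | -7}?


G1 = {24 | -10}, G2 = {14 | -7}
Each is a switch {a | b} with numbers a > b; its mean value is (a + b)/2, and mean value is additive over game sums: m(G1 + G2) = m(G1) + m(G2).
Mean of G1 = (24 + (-10))/2 = 14/2 = 7
Mean of G2 = (14 + (-7))/2 = 7/2 = 7/2
Mean of G1 + G2 = 7 + 7/2 = 21/2

21/2


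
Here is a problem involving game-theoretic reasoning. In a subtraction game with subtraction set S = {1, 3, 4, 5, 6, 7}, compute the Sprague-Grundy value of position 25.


The subtraction set is S = {1, 3, 4, 5, 6, 7}.
G(k) = mex{ G(k - s) : s in S, s <= k }. We compute iteratively: G(0) = 0.
G(1) = mex({0}) = 1
G(2) = mex({1}) = 0
G(3) = mex({0}) = 1
G(4) = mex({0, 1}) = 2
G(5) = mex({0, 1, 2}) = 3
G(6) = mex({0, 1, 3}) = 2
G(7) = mex({0, 1, 2}) = 3
G(8) = mex({0, 1, 2, 3}) = 4
G(9) = mex({0, 1, 2, 3, 4}) = 5
G(10) = mex({1, 2, 3, 5}) = 0
G(11) = mex({0, 2, 3, 4}) = 1
G(12) = mex({1, 2, 3, 4, 5}) = 0
G(13) = mex({0, 2, 3, 4, 5}) = 1
G(14) = mex({0, 1, 3, 4, 5}) = 2
G(15) = mex({0, 1, 2, 4, 5}) = 3
G(16) = mex({0, 1, 3, 5}) = 2
Observe that G(10)..G(16) = 0, 1, 0, 1, 2, 3, 2 repeats G(0)..G(6) = 0, 1, 0, 1, 2, 3, 2.
For k >= max(S) = 7, G(k) is determined by the previous 7 values G(k-7)..G(k-1); a window of 7 consecutive values has recurred shifted by 10, so by induction G(k + 10) = G(k) for all k >= 0: the sequence is periodic from the start with period 10.
One period: G(0..9) = 0, 1, 0, 1, 2, 3, 2, 3, 4, 5.
25 mod 10 = 5, so G(25) = G(5) = 3.

3


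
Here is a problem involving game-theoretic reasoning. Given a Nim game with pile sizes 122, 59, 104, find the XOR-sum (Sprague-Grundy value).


We need the XOR (exclusive or) of all pile sizes.
After XOR-ing pile 1 (size 122): 0 XOR 122 = 122
After XOR-ing pile 2 (size 59): 122 XOR 59 = 65
After XOR-ing pile 3 (size 104): 65 XOR 104 = 41
The Nim-value of this position is 41.

41


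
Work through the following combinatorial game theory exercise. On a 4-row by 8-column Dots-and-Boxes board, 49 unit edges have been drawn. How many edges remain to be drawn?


Grid: 4 x 8 boxes, i.e. 5 rows and 9 columns of dots.
Horizontal edges: (rows + 1) * cols = 5 * 8 = 40
Vertical edges: rows * (cols + 1) = 4 * 9 = 36
Total edges: 40 + 36 = 76
Edges drawn: 49
Remaining: 76 - 49 = 27

27


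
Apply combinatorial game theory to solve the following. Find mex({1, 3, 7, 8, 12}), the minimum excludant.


Set = {1, 3, 7, 8, 12}
0 is NOT in the set. This is the mex.
mex = 0

0


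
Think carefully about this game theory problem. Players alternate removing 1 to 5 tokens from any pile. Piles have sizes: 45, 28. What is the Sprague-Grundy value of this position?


Subtraction set: {1, 2, 3, 4, 5}
For this subtraction set, G(n) = n mod 6 (period = max + 1 = 6).
Pile 1 (size 45): G(45) = 45 mod 6 = 3
Pile 2 (size 28): G(28) = 28 mod 6 = 4
Total Grundy value = XOR of all: 3 XOR 4 = 7

7


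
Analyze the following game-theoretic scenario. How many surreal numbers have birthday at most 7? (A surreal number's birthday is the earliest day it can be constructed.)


Day 0: {|} = 0 is born. Count = 1.
Day n: the number of surreal numbers born by day n is 2^(n+1) - 1.
By day 0: 2^1 - 1 = 1
By day 1: 2^2 - 1 = 3
By day 2: 2^3 - 1 = 7
By day 3: 2^4 - 1 = 15
By day 4: 2^5 - 1 = 31
By day 5: 2^6 - 1 = 63
By day 6: 2^7 - 1 = 127
By day 7: 2^8 - 1 = 255
By day 7: 255 surreal numbers.

255


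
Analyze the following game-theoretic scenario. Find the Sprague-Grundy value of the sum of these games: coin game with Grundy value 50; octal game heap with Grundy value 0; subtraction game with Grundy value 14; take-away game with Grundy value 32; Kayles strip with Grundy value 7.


By the Sprague-Grundy theorem, the Grundy value of a sum of games is the XOR of individual Grundy values.
coin game: Grundy value = 50. Running XOR: 0 XOR 50 = 50
octal game heap: Grundy value = 0. Running XOR: 50 XOR 0 = 50
subtraction game: Grundy value = 14. Running XOR: 50 XOR 14 = 60
take-away game: Grundy value = 32. Running XOR: 60 XOR 32 = 28
Kayles strip: Grundy value = 7. Running XOR: 28 XOR 7 = 27
The combined Grundy value is 27.

27


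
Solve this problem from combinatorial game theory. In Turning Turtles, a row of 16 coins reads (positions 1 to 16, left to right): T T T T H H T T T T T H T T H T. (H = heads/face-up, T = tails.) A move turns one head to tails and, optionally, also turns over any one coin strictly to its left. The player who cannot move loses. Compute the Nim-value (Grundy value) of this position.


Coins: T T T T H H T T T T T H T T H T
Key fact: a single head at position k behaves exactly like a Nim heap of size k (turning it to T and optionally flipping a coin at j < k corresponds to moving the heap from k to j, or to 0), and heads combine as a disjunctive sum (two heads at the same place would cancel, matching j XOR j = 0). So the Nim-value is the XOR of the 1-indexed positions of the heads.
Face-up positions (1-indexed): [5, 6, 12, 15]
XOR 0 with 5: 0 XOR 5 = 5
XOR 5 with 6: 5 XOR 6 = 3
XOR 3 with 12: 3 XOR 12 = 15
XOR 15 with 15: 15 XOR 15 = 0
Nim-value = 0

0


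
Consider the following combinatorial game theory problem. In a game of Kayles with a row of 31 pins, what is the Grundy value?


Kayles: a move removes 1 or 2 adjacent pins from a contiguous row.
Removing pins from a row of k leaves two independent rows (a, b) with a + b = k - 1 (one pin) or a + b = k - 2 (two pins); an end removal gives a = 0.
By Sprague-Grundy, G(k) = mex{ G(a) XOR G(b) } over all these splits. G(0) = 0.
G(1): splits (0,0):0^0=0 -> mex({0}) = 1
G(2): splits (0,1):0^1=1 (0,0):0^0=0 -> mex({0, 1}) = 2
G(3): splits (0,2):0^2=2 (1,1):1^1=0 (0,1):0^1=1 -> mex({0, 1, 2}) = 3
G(4): splits (0,3):0^3=3 (1,2):1^2=3 (0,2):0^2=2 (1,1):1^1=0 -> mex({0, 2, 3}) = 1
G(5): splits (0,4):0^1=1 (1,3):1^3=2 (2,2):2^2=0 (0,3):0^3=3 (1,2):1^2=3 -> mex({0, 1, 2, 3}) = 4
G(6) = mex({0, 1, 2, 4}) = 3
G(7) = mex({0, 1, 3, 4, 5}) = 2
G(8) = mex({0, 2, 3, 5, 6}) = 1
G(9) = mex({0, 1, 2, 3, 6, 7}) = 4
G(10) = mex({0, 1, 3, 4, 5, 7}) = 2
G(11) = mex({0, 1, 2, 3, 4, 5}) = 6
G(12) = mex({0, 1, 2, 3, 5, 6, 7}) = 4
G(13) = mex({0, 2, 3, 4, 6, 7}) = 1
G(14) = mex({0, 1, 4, 5, 6, 7}) = 2
G(15) = mex({0, 1, 2, 3, 4, 5, 6}) = 7
G(16) = mex({0, 2, 3, 5, 6, 7}) = 1
G(17) = mex({0, 1, 2, 3, 5, 6, 7}) = 4
G(18) = mex({0, 1, 2, 4, 5, 6}) = 3
G(19) = mex({0, 1, 3, 4, 5, 7}) = 2
G(20) = mex({0, 2, 3, 4, 5, 6, 7}) = 1
G(21) = mex({0, 1, 2, 3, 5, 6, 7}) = 4
G(22) = mex({0, 1, 2, 3, 4, 5, 7}) = 6
G(23) = mex({0, 1, 2, 3, 4, 5, 6}) = 7
G(24) = mex({0, 1, 2, 3, 5, 6, 7}) = 4
G(25) = mex({0, 2, 3, 4, 6, 7}) = 1
G(26) = mex({0, 1, 3, 4, 5, 6, 7}) = 2
G(27) = mex({0, 1, 2, 3, 4, 5, 6, 7}) = 8
G(28) = mex({0, 1, 2, 3, 4, 6, 7, 8}) = 5
G(29) = mex({0, 1, 2, 3, 5, 6, 7, 8, 9}) = 4
G(30) = mex({0, 1, 2, 3, 4, 5, 6, 9, 10}) = 7
G(31) = mex({0, 1, 3, 4, 5, 7, 10, 11}) = 2
Therefore G(31) = 2.

2


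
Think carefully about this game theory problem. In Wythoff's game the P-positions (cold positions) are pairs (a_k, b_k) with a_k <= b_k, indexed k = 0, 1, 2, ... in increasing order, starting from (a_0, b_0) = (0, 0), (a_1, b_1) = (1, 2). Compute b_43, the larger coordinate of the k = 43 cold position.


By Wythoff's theorem, a_k = floor(k * phi) and b_k = floor(k * phi^2) = a_k + k, where phi = (1 + sqrt(5))/2 is the golden ratio.
phi = (1 + sqrt(5))/2 = 1.618034
phi^2 = phi + 1 = 2.618034
k = 43
k * phi^2 = 43 * 2.618034 = 112.575462
b_43 = floor(k * phi^2) = 112 (check: a_43 + k = 69 + 43 = 112)

112


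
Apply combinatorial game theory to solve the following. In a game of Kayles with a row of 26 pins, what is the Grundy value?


Kayles: a move removes 1 or 2 adjacent pins from a contiguous row.
Removing pins from a row of k leaves two independent rows (a, b) with a + b = k - 1 (one pin) or a + b = k - 2 (two pins); an end removal gives a = 0.
By Sprague-Grundy, G(k) = mex{ G(a) XOR G(b) } over all these splits. G(0) = 0.
G(1): splits (0,0):0^0=0 -> mex({0}) = 1
G(2): splits (0,1):0^1=1 (0,0):0^0=0 -> mex({0, 1}) = 2
G(3): splits (0,2):0^2=2 (1,1):1^1=0 (0,1):0^1=1 -> mex({0, 1, 2}) = 3
G(4): splits (0,3):0^3=3 (1,2):1^2=3 (0,2):0^2=2 (1,1):1^1=0 -> mex({0, 2, 3}) = 1
G(5): splits (0,4):0^1=1 (1,3):1^3=2 (2,2):2^2=0 (0,3):0^3=3 (1,2):1^2=3 -> mex({0, 1, 2, 3}) = 4
G(6) = mex({0, 1, 2, 4}) = 3
G(7) = mex({0, 1, 3, 4, 5}) = 2
G(8) = mex({0, 2, 3, 5, 6}) = 1
G(9) = mex({0, 1, 2, 3, 6, 7}) = 4
G(10) = mex({0, 1, 3, 4, 5, 7}) = 2
G(11) = mex({0, 1, 2, 3, 4, 5}) = 6
G(12) = mex({0, 1, 2, 3, 5, 6, 7}) = 4
G(13) = mex({0, 2, 3, 4, 6, 7}) = 1
G(14) = mex({0, 1, 4, 5, 6, 7}) = 2
G(15) = mex({0, 1, 2, 3, 4, 5, 6}) = 7
G(16) = mex({0, 2, 3, 5, 6, 7}) = 1
G(17) = mex({0, 1, 2, 3, 5, 6, 7}) = 4
G(18) = mex({0, 1, 2, 4, 5, 6}) = 3
G(19) = mex({0, 1, 3, 4, 5, 7}) = 2
G(20) = mex({0, 2, 3, 4, 5, 6, 7}) = 1
G(21) = mex({0, 1, 2, 3, 5, 6, 7}) = 4
G(22) = mex({0, 1, 2, 3, 4, 5, 7}) = 6
G(23) = mex({0, 1, 2, 3, 4, 5, 6}) = 7
G(24) = mex({0, 1, 2, 3, 5, 6, 7}) = 4
G(25) = mex({0, 2, 3, 4, 6, 7}) = 1
G(26) = mex({0, 1, 3, 4, 5, 6, 7}) = 2
Therefore G(26) = 2.

2


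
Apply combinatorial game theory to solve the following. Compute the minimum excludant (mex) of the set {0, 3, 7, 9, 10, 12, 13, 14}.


Set = {0, 3, 7, 9, 10, 12, 13, 14}
0 is in the set.
1 is NOT in the set. This is the mex.
mex = 1

1


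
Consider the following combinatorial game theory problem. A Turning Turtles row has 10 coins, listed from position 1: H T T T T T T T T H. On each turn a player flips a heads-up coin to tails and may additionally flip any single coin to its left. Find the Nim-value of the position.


Coins: H T T T T T T T T H
Key fact: a single head at position k behaves exactly like a Nim heap of size k (turning it to T and optionally flipping a coin at j < k corresponds to moving the heap from k to j, or to 0), and heads combine as a disjunctive sum (two heads at the same place would cancel, matching j XOR j = 0). So the Nim-value is the XOR of the 1-indexed positions of the heads.
Face-up positions (1-indexed): [1, 10]
XOR 0 with 1: 0 XOR 1 = 1
XOR 1 with 10: 1 XOR 10 = 11
Nim-value = 11

11


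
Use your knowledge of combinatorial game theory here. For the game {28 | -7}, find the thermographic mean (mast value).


Game = {28 | -7}, a switch {a | b} with numbers a > b.
Its thermograph has left wall a - t and right wall b + t, which meet at t = (a - b)/2, where both equal (a + b)/2. So the mast (mean value) is at (a + b)/2.
Mean = (28 + (-7))/2 = 21/2 = 21/2

21/2


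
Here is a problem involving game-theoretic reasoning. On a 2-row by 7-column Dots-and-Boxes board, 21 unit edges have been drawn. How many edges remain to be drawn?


Grid: 2 x 7 boxes, i.e. 3 rows and 8 columns of dots.
Horizontal edges: (rows + 1) * cols = 3 * 7 = 21
Vertical edges: rows * (cols + 1) = 2 * 8 = 16
Total edges: 21 + 16 = 37
Edges drawn: 21
Remaining: 37 - 21 = 16

16


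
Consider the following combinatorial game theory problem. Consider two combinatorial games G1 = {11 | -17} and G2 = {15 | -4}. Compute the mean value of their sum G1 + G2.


G1 = {11 | -17}, G2 = {15 | -4}
Each is a switch {a | b} with numbers a > b; its mean value is (a + b)/2, and mean value is additive over game sums: m(G1 + G2) = m(G1) + m(G2).
Mean of G1 = (11 + (-17))/2 = -6/2 = -3
Mean of G2 = (15 + (-4))/2 = 11/2 = 11/2
Mean of G1 + G2 = -3 + 11/2 = 5/2

5/2


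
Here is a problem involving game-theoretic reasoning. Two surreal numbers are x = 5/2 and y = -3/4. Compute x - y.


x = 5/2, y = -3/4
Converting to common denominator: 4
x = 10/4, y = -3/4
x - y = 5/2 - -3/4 = 13/4

13/4


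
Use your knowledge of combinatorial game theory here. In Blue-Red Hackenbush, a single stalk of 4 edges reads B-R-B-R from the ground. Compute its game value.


Edges (from ground): B-R-B-R
By Berlekamp's sign-expansion rule, a Blue-Red Hackenbush stalk has the value of the surreal number whose sign sequence is the edge sequence with B -> + and R -> -.
Sign sequence: +-+-
Trace the sign expansion in the surreal number tree, starting from 0:
Edge 1: B (sign +) -> bounds (0, +inf), value = 1
Edge 2: R (sign -) -> bounds (0, 1), value = 1/2
Edge 3: B (sign +) -> bounds (1/2, 1), value = 3/4
Edge 4: R (sign -) -> bounds (1/2, 3/4), value = 5/8
Game value = 5/8

5/8


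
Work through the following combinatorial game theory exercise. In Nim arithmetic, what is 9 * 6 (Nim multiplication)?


Nim multiplication is bilinear over XOR: (u XOR v) * w = (u*w) XOR (v*w).
So we split each operand into its bit components and XOR the pairwise Nim products.
9 = 1 + 8 (as XOR of powers of 2).
6 = 2 + 4 (as XOR of powers of 2).
Using the standard Nim-product table on single bits:
  2*2 = 3,   2*4 = 8,   2*8 = 12,
  4*4 = 6,   4*8 = 11,  8*8 = 13,
and  1*x = x (identity), k*l = l*k (commutative).
Pairwise Nim products:
  1 * 2 = 2
  1 * 4 = 4
  8 * 2 = 12
  8 * 4 = 11
XOR them: 2 XOR 4 XOR 12 XOR 11 = 1.
Result: 9 * 6 = 1 (in Nim).

1


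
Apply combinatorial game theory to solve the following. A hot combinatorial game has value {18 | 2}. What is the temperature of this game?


The game is {18 | 2}, a switch {a | b} with numbers a > b.
Cooling {a | b} by t gives {a - t | b + t}, which stops being hot when a - t = b + t, i.e. at t = (a - b)/2. So the temperature of a switch is (a - b)/2.
Temperature = (Left option - Right option) / 2
= (18 - (2)) / 2
= 16 / 2
= 8

8


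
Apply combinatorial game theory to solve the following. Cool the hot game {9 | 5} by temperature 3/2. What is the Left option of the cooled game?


Original game: {9 | 5} (a switch {a | b} with a > b).
Cooling by t (for t below the temperature (a - b)/2 = 2) taxes each move by t: {a | b} cooled by t is {a - t | b + t}.
Cooling amount: t = 3/2
Cooled Left option: 9 - 3/2 = 15/2
Cooled Right option: 5 + 3/2 = 13/2
Cooled game: {15/2 | 13/2}
Left option = 15/2

15/2


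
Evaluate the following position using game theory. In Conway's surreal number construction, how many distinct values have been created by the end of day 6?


Day 0: {|} = 0 is born. Count = 1.
Day n: the number of surreal numbers born by day n is 2^(n+1) - 1.
By day 0: 2^1 - 1 = 1
By day 1: 2^2 - 1 = 3
By day 2: 2^3 - 1 = 7
By day 3: 2^4 - 1 = 15
By day 4: 2^5 - 1 = 31
By day 5: 2^6 - 1 = 63
By day 6: 2^7 - 1 = 127
By day 6: 127 surreal numbers.

127


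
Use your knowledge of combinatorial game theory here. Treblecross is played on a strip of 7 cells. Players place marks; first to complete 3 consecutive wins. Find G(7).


Treblecross: place X on empty cells; 3-in-a-row wins.
Playing within two cells of an existing X lets the opponent win at once, so sensible play treats the cells i-2..i+2 around each X as dead. The player left with no safe cell loses, so this is a normal-play take-away game on strips of safe cells.
Placing X at cell i (0-indexed) of a strip of k safe cells leaves independent strips of sizes max(0, i-2) and max(0, k-i-3). Hence G(k) = mex{ G(max(0,i-2)) XOR G(max(0,k-i-3)) : 0 <= i < k }, with G(0) = 0.
G(1): splits (0,0):0^0=0 -> mex({0}) = 1
G(2): splits (0,0):0^0=0 -> mex({0}) = 1
G(3): splits (0,0):0^0=0 -> mex({0}) = 1
G(4): splits (0,1):0^1=1 (0,0):0^0=0 -> mex({0, 1}) = 2
G(5): splits (0,2):0^1=1 (0,1):0^1=1 (0,0):0^0=0 -> mex({0, 1}) = 2
G(6) = mex({1}) = 0
G(7) = mex({0, 1, 2}) = 3
Therefore G(7) = 3.

3


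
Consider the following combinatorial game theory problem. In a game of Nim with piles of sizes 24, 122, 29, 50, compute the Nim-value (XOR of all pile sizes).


We need the XOR (exclusive or) of all pile sizes.
After XOR-ing pile 1 (size 24): 0 XOR 24 = 24
After XOR-ing pile 2 (size 122): 24 XOR 122 = 98
After XOR-ing pile 3 (size 29): 98 XOR 29 = 127
After XOR-ing pile 4 (size 50): 127 XOR 50 = 77
The Nim-value of this position is 77.

77


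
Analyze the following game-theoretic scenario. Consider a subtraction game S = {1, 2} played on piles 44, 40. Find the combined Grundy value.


Subtraction set: {1, 2}
For this subtraction set, G(n) = n mod 3 (period = max + 1 = 3).
Pile 1 (size 44): G(44) = 44 mod 3 = 2
Pile 2 (size 40): G(40) = 40 mod 3 = 1
Total Grundy value = XOR of all: 2 XOR 1 = 3

3


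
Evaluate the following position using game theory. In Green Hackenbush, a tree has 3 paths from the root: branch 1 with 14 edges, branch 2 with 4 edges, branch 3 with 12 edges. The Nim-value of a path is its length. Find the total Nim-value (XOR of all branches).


The tree has 3 branches from the ground vertex.
In Green Hackenbush, the Nim-value of a simple path of length k is k.
Branch 1: length 14, Nim-value = 14
Branch 2: length 4, Nim-value = 4
Branch 3: length 12, Nim-value = 12
Total Nim-value = XOR of all branch values:
0 XOR 14 = 14
14 XOR 4 = 10
10 XOR 12 = 6
Nim-value of the tree = 6

6


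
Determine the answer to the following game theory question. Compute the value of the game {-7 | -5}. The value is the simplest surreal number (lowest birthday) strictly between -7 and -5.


Left options: {-7}, max = -7
Right options: {-5}, min = -5
All options are numbers and max(Left) < min(Right), so by the simplicity theorem the value is the simplest (earliest-born) number strictly between -7 and -5.
The only integer strictly between -7 and -5 is -6.
No non-integer in the interval can be simpler: if x is a non-integer in the interval, then floor(x) or ceil(x) also lies in the interval (the interval contains an integer), and both are proper prefixes of x's sign expansion, i.e. born earlier. So the game value is -6.
Game value = -6

-6


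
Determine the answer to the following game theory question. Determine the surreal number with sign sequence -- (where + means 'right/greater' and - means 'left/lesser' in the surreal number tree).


Sign expansion: --
Rule: track bounds (lo, hi), initially (-inf, +inf). On '+', the current value becomes lo and we move to the simplest number in (value, hi): value + 1 if hi = +inf, otherwise the midpoint (value + hi)/2. On '-', the current value becomes hi and we move to value - 1 if lo = -inf, otherwise the midpoint (lo + value)/2.
Start at 0.
Step 1: sign = -, move left. Bounds: (-inf, 0). Value = -1
Step 2: sign = -, move left. Bounds: (-inf, -1). Value = -2
The surreal number with sign expansion -- is -2.

-2


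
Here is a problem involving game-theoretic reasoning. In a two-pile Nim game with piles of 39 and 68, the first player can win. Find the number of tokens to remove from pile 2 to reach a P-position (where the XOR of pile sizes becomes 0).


Piles: 39 and 68
Current XOR: 39 XOR 68 = 99 (non-zero, so this is an N-position).
To make the XOR zero, we need to find a move that balances the piles.
For pile 2 (size 68): target = 68 XOR 99 = 39
We reduce pile 2 from 68 to 39.
Tokens removed: 68 - 39 = 29
Verification: 39 XOR 39 = 0

29


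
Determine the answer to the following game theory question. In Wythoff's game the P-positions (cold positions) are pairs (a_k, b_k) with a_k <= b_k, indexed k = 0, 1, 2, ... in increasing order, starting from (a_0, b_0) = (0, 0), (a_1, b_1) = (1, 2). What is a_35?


By Wythoff's theorem, a_k = floor(k * phi) and b_k = floor(k * phi^2) = a_k + k, where phi = (1 + sqrt(5))/2 is the golden ratio.
phi = (1 + sqrt(5))/2 = 1.618034
k = 35
k * phi = 35 * 1.618034 = 56.631190
a_35 = floor(k * phi) = 56

56


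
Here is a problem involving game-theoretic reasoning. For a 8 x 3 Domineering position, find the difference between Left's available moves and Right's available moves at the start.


Board is 8 x 3 (rows x cols).
Left (vertical) placements: (rows-1) * cols = 7 * 3 = 21
Right (horizontal) placements: rows * (cols-1) = 8 * 2 = 16
Advantage = Left - Right = 21 - 16 = 5

5


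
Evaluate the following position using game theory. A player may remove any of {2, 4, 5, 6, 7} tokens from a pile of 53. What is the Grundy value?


The subtraction set is S = {2, 4, 5, 6, 7}.
G(k) = mex{ G(k - s) : s in S, s <= k }. We compute iteratively: G(0) = 0.
G(1) = mex({}) = 0
G(2) = mex({0}) = 1
G(3) = mex({0}) = 1
G(4) = mex({0, 1}) = 2
G(5) = mex({0, 1}) = 2
G(6) = mex({0, 1, 2}) = 3
G(7) = mex({0, 1, 2}) = 3
G(8) = mex({0, 1, 2, 3}) = 4
G(9) = mex({1, 2, 3}) = 0
G(10) = mex({1, 2, 3, 4}) = 0
G(11) = mex({0, 2, 3}) = 1
G(12) = mex({0, 2, 3, 4}) = 1
G(13) = mex({0, 1, 3, 4}) = 2
G(14) = mex({0, 1, 3, 4}) = 2
G(15) = mex({0, 1, 2, 4}) = 3
Observe that G(9)..G(15) = 0, 0, 1, 1, 2, 2, 3 repeats G(0)..G(6) = 0, 0, 1, 1, 2, 2, 3.
For k >= max(S) = 7, G(k) is determined by the previous 7 values G(k-7)..G(k-1); a window of 7 consecutive values has recurred shifted by 9, so by induction G(k + 9) = G(k) for all k >= 0: the sequence is periodic from the start with period 9.
One period: G(0..8) = 0, 0, 1, 1, 2, 2, 3, 3, 4.
53 mod 9 = 8, so G(53) = G(8) = 4.

4


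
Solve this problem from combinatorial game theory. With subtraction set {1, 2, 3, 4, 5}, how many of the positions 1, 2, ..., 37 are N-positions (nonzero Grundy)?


Subtraction set S = {1, 2, 3, 4, 5}, so G(n) = n mod 6.
G(n) = 0 when n is a multiple of 6.
Multiples of 6 in [1, 37]: 6
N-positions (nonzero Grundy) = 37 - 6 = 31

31


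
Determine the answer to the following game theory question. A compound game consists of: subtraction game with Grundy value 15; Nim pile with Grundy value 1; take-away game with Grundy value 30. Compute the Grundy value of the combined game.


By the Sprague-Grundy theorem, the Grundy value of a sum of games is the XOR of individual Grundy values.
subtraction game: Grundy value = 15. Running XOR: 0 XOR 15 = 15
Nim pile: Grundy value = 1. Running XOR: 15 XOR 1 = 14
take-away game: Grundy value = 30. Running XOR: 14 XOR 30 = 16
The combined Grundy value is 16.

16


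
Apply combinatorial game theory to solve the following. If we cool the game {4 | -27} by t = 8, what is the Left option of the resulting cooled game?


Original game: {4 | -27} (a switch {a | b} with a > b).
Cooling by t (for t below the temperature (a - b)/2 = 31/2) taxes each move by t: {a | b} cooled by t is {a - t | b + t}.
Cooling amount: t = 8
Cooled Left option: 4 - 8 = -4
Cooled Right option: -27 + 8 = -19
Cooled game: {-4 | -19}
Left option = -4

-4


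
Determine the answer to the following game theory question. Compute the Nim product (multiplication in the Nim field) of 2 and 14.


Nim multiplication is bilinear over XOR: (u XOR v) * w = (u*w) XOR (v*w).
So we split each operand into its bit components and XOR the pairwise Nim products.
2 = 2 (as XOR of powers of 2).
14 = 2 + 4 + 8 (as XOR of powers of 2).
Using the standard Nim-product table on single bits:
  2*2 = 3,   2*4 = 8,   2*8 = 12,
  4*4 = 6,   4*8 = 11,  8*8 = 13,
and  1*x = x (identity), k*l = l*k (commutative).
Pairwise Nim products:
  2 * 2 = 3
  2 * 4 = 8
  2 * 8 = 12
XOR them: 3 XOR 8 XOR 12 = 7.
Result: 2 * 14 = 7 (in Nim).

7


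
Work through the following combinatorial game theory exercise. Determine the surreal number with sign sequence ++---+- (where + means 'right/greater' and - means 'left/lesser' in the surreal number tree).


Sign expansion: ++---+-
Rule: track bounds (lo, hi), initially (-inf, +inf). On '+', the current value becomes lo and we move to the simplest number in (value, hi): value + 1 if hi = +inf, otherwise the midpoint (value + hi)/2. On '-', the current value becomes hi and we move to value - 1 if lo = -inf, otherwise the midpoint (lo + value)/2.
Start at 0.
Step 1: sign = +, move right. Bounds: (0, +inf). Value = 1
Step 2: sign = +, move right. Bounds: (1, +inf). Value = 2
Step 3: sign = -, move left. Bounds: (1, 2). Value = 3/2
Step 4: sign = -, move left. Bounds: (1, 3/2). Value = 5/4
Step 5: sign = -, move left. Bounds: (1, 5/4). Value = 9/8
Step 6: sign = +, move right. Bounds: (9/8, 5/4). Value = 19/16
Step 7: sign = -, move left. Bounds: (9/8, 19/16). Value = 37/32
The surreal number with sign expansion ++---+- is 37/32.

37/32
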